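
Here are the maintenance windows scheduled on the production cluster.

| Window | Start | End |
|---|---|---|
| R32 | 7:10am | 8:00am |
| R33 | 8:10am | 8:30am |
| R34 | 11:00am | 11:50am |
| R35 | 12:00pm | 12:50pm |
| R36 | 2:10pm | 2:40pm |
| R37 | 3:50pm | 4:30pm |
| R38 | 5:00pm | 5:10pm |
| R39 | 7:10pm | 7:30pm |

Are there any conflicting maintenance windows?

Sorted by start: R32, R33, R34, R35, R36, R37, R38, R39.
R33 starts after R32 ends — done with R32.
R34 starts after R33 ends — done with R33.
R35 starts after R34 ends — done with R34.
R36 starts after R35 ends — done with R35.
R37 starts after R36 ends — done with R36.
R38 starts after R37 ends — done with R37.
R39 starts after R38 ends.
Every pair is clear; the schedule has no overlaps.

No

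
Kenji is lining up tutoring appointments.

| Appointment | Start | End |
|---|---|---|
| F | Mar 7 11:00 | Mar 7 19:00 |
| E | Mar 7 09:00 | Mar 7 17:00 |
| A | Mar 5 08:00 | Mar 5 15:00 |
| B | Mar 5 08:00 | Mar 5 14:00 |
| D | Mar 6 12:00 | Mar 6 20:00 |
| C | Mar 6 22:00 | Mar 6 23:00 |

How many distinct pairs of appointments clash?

Sorted by start: A, B, D, C, E, F.
B starts before A ends → A and B overlap.
D starts after A ends, so A has no further overlaps.
D starts after B ends, so B has no further overlaps.
C starts after D ends, so D has no further overlaps.
E starts after C ends, so C has no further overlaps.
F starts before E ends → E and F overlap.
Overlapping pairs: A & B, E & F — 2 in total.

2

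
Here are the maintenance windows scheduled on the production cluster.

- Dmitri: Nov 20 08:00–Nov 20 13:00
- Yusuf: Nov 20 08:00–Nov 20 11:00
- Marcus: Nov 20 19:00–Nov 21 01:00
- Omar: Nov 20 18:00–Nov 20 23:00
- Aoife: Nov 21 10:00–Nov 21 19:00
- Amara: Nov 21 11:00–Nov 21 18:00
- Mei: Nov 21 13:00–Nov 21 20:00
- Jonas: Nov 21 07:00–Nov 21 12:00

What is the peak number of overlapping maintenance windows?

3

Sort all start/end points and keep a running count:
Nov 20 08:00 start Dmitri → 1
Nov 20 08:00 start Yusuf → 2
Nov 20 11:00 end Yusuf → 1
Nov 20 13:00 end Dmitri → 0
Nov 20 18:00 start Omar → 1
Nov 20 19:00 start Marcus → 2
Nov 20 23:00 end Omar → 1
Nov 21 01:00 end Marcus → 0
Nov 21 07:00 start Jonas → 1
Nov 21 10:00 start Aoife → 2
Nov 21 11:00 start Amara → 3
Nov 21 12:00 end Jonas → 2
Nov 21 13:00 start Mei → 3
Nov 21 18:00 end Amara → 2
Nov 21 19:00 end Aoife → 1
Nov 21 20:00 end Mei → 0
Peak is 3, at Nov 21 11:00 (Amara, Aoife, Jonas).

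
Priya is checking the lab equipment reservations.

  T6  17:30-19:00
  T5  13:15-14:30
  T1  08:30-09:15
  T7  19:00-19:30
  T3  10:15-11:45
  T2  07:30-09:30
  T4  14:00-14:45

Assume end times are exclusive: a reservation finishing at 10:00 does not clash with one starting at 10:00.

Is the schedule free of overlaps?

No

Sorted by start: T2, T1, T3, T5, T4, T6, T7.
T1 starts before T2 ends → T2 and T1 overlap.
That's a conflict, so the schedule is not conflict-free.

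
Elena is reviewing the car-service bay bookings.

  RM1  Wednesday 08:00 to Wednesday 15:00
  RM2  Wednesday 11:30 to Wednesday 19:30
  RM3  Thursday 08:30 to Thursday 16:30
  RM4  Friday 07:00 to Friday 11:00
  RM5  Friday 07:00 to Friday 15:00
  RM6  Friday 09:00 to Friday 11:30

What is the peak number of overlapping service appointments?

Sort all start/end points and keep a running count:
Wednesday 08:00 start RM1 → 1
Wednesday 11:30 start RM2 → 2
Wednesday 15:00 end RM1 → 1
Wednesday 19:30 end RM2 → 0
Thursday 08:30 start RM3 → 1
Thursday 16:30 end RM3 → 0
Friday 07:00 start RM4 → 1
Friday 07:00 start RM5 → 2
Friday 09:00 start RM6 → 3
Friday 11:00 end RM4 → 2
Friday 11:30 end RM6 → 1
Friday 15:00 end RM5 → 0
Peak is 3, at Friday 09:00 (RM4, RM5, RM6).

3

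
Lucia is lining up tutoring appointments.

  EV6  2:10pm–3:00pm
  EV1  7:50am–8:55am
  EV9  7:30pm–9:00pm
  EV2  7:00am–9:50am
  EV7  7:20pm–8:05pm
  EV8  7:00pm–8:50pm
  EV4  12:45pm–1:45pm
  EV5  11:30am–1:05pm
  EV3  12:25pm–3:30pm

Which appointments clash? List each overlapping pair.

EV1 & EV2, EV3 & EV4, EV3 & EV5, EV3 & EV6, EV4 & EV5, EV7 & EV8, EV7 & EV9, EV8 & EV9

Sorted by start: EV2, EV1, EV5, EV3, EV4, EV6, EV8, EV7, EV9.
EV1 starts before EV2 ends → EV2 and EV1 overlap.
EV5 starts after EV2 ends; EV2 is clear from here.
EV5 starts after EV1 ends; EV1 is clear from here.
EV3 starts before EV5 ends → EV5 and EV3 overlap.
EV4 starts before EV5 ends → EV5 and EV4 overlap.
EV6 starts after EV5 ends; EV5 is clear from here.
EV4 starts before EV3 ends → EV3 and EV4 overlap.
EV6 starts before EV3 ends → EV3 and EV6 overlap.
EV8 starts after EV3 ends; EV3 is clear from here.
EV6 starts after EV4 ends; EV4 is clear from here.
EV8 starts after EV6 ends; EV6 is clear from here.
EV7 starts before EV8 ends → EV8 and EV7 overlap.
EV9 starts before EV8 ends → EV8 and EV9 overlap.
EV9 starts before EV7 ends → EV7 and EV9 overlap.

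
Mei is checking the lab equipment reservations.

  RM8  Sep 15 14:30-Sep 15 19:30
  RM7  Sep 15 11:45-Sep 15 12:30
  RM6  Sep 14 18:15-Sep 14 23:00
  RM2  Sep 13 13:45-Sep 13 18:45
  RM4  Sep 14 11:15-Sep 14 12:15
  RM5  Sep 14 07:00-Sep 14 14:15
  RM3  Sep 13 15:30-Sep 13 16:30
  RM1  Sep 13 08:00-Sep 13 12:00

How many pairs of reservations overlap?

2

Sorted by start: RM1, RM2, RM3, RM5, RM4, RM6, RM7, RM8.
RM2 starts after RM1 ends, so RM1 has no further overlaps.
RM3 starts before RM2 ends → RM2 and RM3 overlap.
RM5 starts after RM2 ends, so RM2 has no further overlaps.
RM5 starts after RM3 ends, so RM3 has no further overlaps.
RM4 starts before RM5 ends → RM5 and RM4 overlap.
RM6 starts after RM5 ends, so RM5 has no further overlaps.
RM6 starts after RM4 ends, so RM4 has no further overlaps.
RM7 starts after RM6 ends, so RM6 has no further overlaps.
RM8 starts after RM7 ends.
Overlapping pairs: RM2 & RM3, RM4 & RM5 — 2 in total.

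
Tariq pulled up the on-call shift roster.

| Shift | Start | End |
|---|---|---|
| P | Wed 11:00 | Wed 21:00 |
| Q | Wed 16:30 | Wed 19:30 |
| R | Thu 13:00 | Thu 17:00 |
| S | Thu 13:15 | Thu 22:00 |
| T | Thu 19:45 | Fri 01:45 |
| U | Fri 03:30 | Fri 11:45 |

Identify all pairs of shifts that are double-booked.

Sorted by start: P, Q, R, S, T, U.
Q starts before P ends → P and Q overlap.
R starts after P ends; P is clear from here.
R starts after Q ends; Q is clear from here.
S starts before R ends → R and S overlap.
T starts after R ends; R is clear from here.
T starts before S ends → S and T overlap.
U starts after S ends.
U starts after T ends.

P & Q, R & S, S & T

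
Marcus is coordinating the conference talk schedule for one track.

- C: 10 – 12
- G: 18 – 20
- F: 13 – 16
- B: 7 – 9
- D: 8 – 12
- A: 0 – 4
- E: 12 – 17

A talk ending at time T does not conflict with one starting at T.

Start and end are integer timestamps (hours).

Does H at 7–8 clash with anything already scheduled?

A: ends 4 at or before H starts 7 → clear.
B: starts 7 before H ends 8, and ends 9 after H starts 7 → overlap.
D: starts 8 at or after H ends 8 → clear.
C: starts 10 at or after H ends 8 → clear.
E: starts 12 at or after H ends 8 → clear.
F: starts 13 at or after H ends 8 → clear.
G: starts 18 at or after H ends 8 → clear.
H overlaps B.

Yes — it overlaps B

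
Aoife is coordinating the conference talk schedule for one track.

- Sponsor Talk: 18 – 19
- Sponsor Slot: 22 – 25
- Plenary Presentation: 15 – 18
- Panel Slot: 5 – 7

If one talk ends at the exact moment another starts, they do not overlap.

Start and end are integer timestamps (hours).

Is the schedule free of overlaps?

Yes

Sorted by start: Panel Slot, Plenary Presentation, Sponsor Talk, Sponsor Slot.
Plenary Presentation starts after Panel Slot ends, so nothing later overlaps Panel Slot either.
Sponsor Talk starts exactly when Plenary Presentation ends (back-to-back, no overlap), so nothing later overlaps Plenary Presentation either.
Sponsor Slot starts after Sponsor Talk ends.
Every pair is clear; the schedule has no overlaps.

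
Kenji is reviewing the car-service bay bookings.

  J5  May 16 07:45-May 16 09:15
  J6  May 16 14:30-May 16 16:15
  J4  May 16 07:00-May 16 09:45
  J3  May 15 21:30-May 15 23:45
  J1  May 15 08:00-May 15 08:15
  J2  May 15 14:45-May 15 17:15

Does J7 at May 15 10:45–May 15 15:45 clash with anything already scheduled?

Yes — it overlaps J2

J1: ends May 15 08:15 at or before J7 starts May 15 10:45 → clear.
J2: starts May 15 14:45 before J7 ends May 15 15:45, and ends May 15 17:15 after J7 starts May 15 10:45 → overlap.
J3: starts May 15 21:30 at or after J7 ends May 15 15:45 → clear.
J4: starts May 16 07:00 at or after J7 ends May 15 15:45 → clear.
J5: starts May 16 07:45 at or after J7 ends May 15 15:45 → clear.
J6: starts May 16 14:30 at or after J7 ends May 15 15:45 → clear.
J7 overlaps J2.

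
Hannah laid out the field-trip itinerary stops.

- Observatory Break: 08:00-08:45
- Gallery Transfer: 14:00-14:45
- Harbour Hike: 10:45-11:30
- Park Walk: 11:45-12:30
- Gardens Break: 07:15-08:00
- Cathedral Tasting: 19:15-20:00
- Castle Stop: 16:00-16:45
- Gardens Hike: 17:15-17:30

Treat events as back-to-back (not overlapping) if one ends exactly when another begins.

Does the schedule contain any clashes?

No

Two intervals overlap when each starts before the other ends.
Sorted by start: Gardens Break, Observatory Break, Harbour Hike, Park Walk, Gallery Transfer, Castle Stop, Gardens Hike, Cathedral Tasting.
Observatory Break starts exactly when Gardens Break ends (back-to-back, no overlap) — done with Gardens Break.
Harbour Hike starts after Observatory Break ends — done with Observatory Break.
Park Walk starts after Harbour Hike ends — done with Harbour Hike.
Gallery Transfer starts after Park Walk ends — done with Park Walk.
Castle Stop starts after Gallery Transfer ends — done with Gallery Transfer.
Gardens Hike starts after Castle Stop ends — done with Castle Stop.
Cathedral Tasting starts after Gardens Hike ends.
Every pair is clear; the schedule has no overlaps.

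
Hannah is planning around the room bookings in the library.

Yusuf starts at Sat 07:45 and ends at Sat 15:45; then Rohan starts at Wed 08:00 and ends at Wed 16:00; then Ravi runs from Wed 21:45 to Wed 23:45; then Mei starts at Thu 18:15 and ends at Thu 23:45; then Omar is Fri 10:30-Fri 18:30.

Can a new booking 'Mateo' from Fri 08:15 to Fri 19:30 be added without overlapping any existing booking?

No — it overlaps Omar

Rohan: ends Wed 16:00 at or before Mateo starts Fri 08:15 → clear.
Ravi: ends Wed 23:45 at or before Mateo starts Fri 08:15 → clear.
Mei: ends Thu 23:45 at or before Mateo starts Fri 08:15 → clear.
Omar: starts Fri 10:30 before Mateo ends Fri 19:30, and ends Fri 18:30 after Mateo starts Fri 08:15 → overlap.
Yusuf: starts Sat 07:45 at or after Mateo ends Fri 19:30 → clear.
Mateo overlaps Omar.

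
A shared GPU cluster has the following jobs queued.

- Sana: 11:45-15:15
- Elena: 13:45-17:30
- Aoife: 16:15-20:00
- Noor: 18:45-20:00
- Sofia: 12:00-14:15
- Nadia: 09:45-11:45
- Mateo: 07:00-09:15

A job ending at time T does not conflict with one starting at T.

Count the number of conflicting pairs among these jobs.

Sorted by start: Mateo, Nadia, Sana, Sofia, Elena, Aoife, Noor.
Nadia starts after Mateo ends — done with Mateo.
Sana starts exactly when Nadia ends (back-to-back, no overlap) — done with Nadia.
Sofia starts before Sana ends → Sana and Sofia overlap.
Elena starts before Sana ends → Sana and Elena overlap.
Aoife starts after Sana ends — done with Sana.
Elena starts before Sofia ends → Sofia and Elena overlap.
Aoife starts after Sofia ends — done with Sofia.
Aoife starts before Elena ends → Elena and Aoife overlap.
Noor starts after Elena ends.
Noor starts before Aoife ends → Aoife and Noor overlap.
Overlapping pairs: Aoife & Elena, Aoife & Noor, Elena & Sana, Elena & Sofia, Sana & Sofia — 5 in total.

5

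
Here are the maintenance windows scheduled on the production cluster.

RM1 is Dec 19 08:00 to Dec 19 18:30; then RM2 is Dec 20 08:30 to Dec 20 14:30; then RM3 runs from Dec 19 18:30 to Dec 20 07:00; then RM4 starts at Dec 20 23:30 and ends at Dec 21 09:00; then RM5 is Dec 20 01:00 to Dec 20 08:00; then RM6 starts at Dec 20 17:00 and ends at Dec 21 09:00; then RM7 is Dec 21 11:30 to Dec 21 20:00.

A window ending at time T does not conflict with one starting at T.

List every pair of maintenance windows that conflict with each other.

Two intervals overlap when each starts before the other ends.
Sorted by start: RM1, RM3, RM5, RM2, RM6, RM4, RM7.
RM3 starts exactly when RM1 ends (back-to-back, no overlap) — done with RM1.
RM5 starts before RM3 ends → RM3 and RM5 overlap.
RM2 starts after RM3 ends — done with RM3.
RM2 starts after RM5 ends — done with RM5.
RM6 starts after RM2 ends — done with RM2.
RM4 starts before RM6 ends → RM6 and RM4 overlap.
RM7 starts after RM6 ends.
RM7 starts after RM4 ends.

RM3 & RM5, RM4 & RM6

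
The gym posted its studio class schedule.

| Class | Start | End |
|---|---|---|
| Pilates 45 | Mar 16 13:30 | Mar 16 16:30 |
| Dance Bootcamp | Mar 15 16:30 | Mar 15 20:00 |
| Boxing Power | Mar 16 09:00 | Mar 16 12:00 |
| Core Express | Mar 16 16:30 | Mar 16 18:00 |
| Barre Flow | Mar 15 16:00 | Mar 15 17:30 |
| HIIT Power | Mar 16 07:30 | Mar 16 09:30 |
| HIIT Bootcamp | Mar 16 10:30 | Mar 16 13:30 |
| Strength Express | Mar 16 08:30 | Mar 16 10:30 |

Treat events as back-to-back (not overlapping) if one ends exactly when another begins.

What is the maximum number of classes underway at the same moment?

3

Walk through starts and ends in time order (an end at T is processed before a start at T):
Mar 15 16:00 start Barre Flow → 1
Mar 15 16:30 start Dance Bootcamp → 2
Mar 15 17:30 end Barre Flow → 1
Mar 15 20:00 end Dance Bootcamp → 0
Mar 16 07:30 start HIIT Power → 1
Mar 16 08:30 start Strength Express → 2
Mar 16 09:00 start Boxing Power → 3
Mar 16 09:30 end HIIT Power → 2
Mar 16 10:30 end Strength Express → 1
Mar 16 10:30 start HIIT Bootcamp → 2
Mar 16 12:00 end Boxing Power → 1
Mar 16 13:30 end HIIT Bootcamp → 0
Mar 16 13:30 start Pilates 45 → 1
Mar 16 16:30 end Pilates 45 → 0
Mar 16 16:30 start Core Express → 1
Mar 16 18:00 end Core Express → 0
Peak is 3, at Mar 16 09:00 (Boxing Power, HIIT Power, Strength Express).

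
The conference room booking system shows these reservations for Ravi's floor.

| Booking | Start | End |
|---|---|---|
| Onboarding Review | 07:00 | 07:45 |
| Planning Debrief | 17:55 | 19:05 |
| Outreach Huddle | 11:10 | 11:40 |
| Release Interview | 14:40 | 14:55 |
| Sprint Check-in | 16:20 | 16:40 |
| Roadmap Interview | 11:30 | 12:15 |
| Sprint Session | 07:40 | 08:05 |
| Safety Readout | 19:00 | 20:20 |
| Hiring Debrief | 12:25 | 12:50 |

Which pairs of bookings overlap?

Two intervals overlap when each starts before the other ends.
Sorted by start: Onboarding Review, Sprint Session, Outreach Huddle, Roadmap Interview, Hiring Debrief, Release Interview, Sprint Check-in, Planning Debrief, Safety Readout.
Sprint Session starts before Onboarding Review ends → Onboarding Review and Sprint Session overlap.
Outreach Huddle starts after Onboarding Review ends; Onboarding Review is clear from here.
Outreach Huddle starts after Sprint Session ends; Sprint Session is clear from here.
Roadmap Interview starts before Outreach Huddle ends → Outreach Huddle and Roadmap Interview overlap.
Hiring Debrief starts after Outreach Huddle ends; Outreach Huddle is clear from here.
Hiring Debrief starts after Roadmap Interview ends; Roadmap Interview is clear from here.
Release Interview starts after Hiring Debrief ends; Hiring Debrief is clear from here.
Sprint Check-in starts after Release Interview ends; Release Interview is clear from here.
Planning Debrief starts after Sprint Check-in ends; Sprint Check-in is clear from here.
Safety Readout starts before Planning Debrief ends → Planning Debrief and Safety Readout overlap.

Onboarding Review & Sprint Session, Outreach Huddle & Roadmap Interview, Planning Debrief & Safety Readout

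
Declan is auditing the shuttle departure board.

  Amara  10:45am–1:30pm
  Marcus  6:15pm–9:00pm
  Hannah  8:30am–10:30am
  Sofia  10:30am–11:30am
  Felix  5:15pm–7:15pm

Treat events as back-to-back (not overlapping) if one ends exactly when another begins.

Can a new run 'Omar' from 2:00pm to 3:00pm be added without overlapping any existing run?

Hannah: ends 10:30am at or before Omar starts 2:00pm → clear.
Sofia: ends 11:30am at or before Omar starts 2:00pm → clear.
Amara: ends 1:30pm at or before Omar starts 2:00pm → clear.
Felix: starts 5:15pm at or after Omar ends 3:00pm → clear.
Marcus: starts 6:15pm at or after Omar ends 3:00pm → clear.

Yes — the slot is free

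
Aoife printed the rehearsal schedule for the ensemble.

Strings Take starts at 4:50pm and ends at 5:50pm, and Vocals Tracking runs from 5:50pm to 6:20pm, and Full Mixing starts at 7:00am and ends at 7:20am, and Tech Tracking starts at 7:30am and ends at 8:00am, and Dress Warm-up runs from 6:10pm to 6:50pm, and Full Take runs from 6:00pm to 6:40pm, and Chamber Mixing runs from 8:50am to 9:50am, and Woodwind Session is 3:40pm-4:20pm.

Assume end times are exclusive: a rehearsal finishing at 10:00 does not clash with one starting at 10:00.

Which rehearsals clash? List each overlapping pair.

Dress Warm-up & Full Take, Dress Warm-up & Vocals Tracking, Full Take & Vocals Tracking

Check each pair: they overlap iff neither finishes before the other starts.
Sorted by start: Full Mixing, Tech Tracking, Chamber Mixing, Woodwind Session, Strings Take, Vocals Tracking, Full Take, Dress Warm-up.
Tech Tracking starts after Full Mixing ends; Full Mixing is clear from here.
Chamber Mixing starts after Tech Tracking ends; Tech Tracking is clear from here.
Woodwind Session starts after Chamber Mixing ends; Chamber Mixing is clear from here.
Strings Take starts after Woodwind Session ends; Woodwind Session is clear from here.
Vocals Tracking starts exactly when Strings Take ends (back-to-back, no overlap); Strings Take is clear from here.
Full Take starts before Vocals Tracking ends → Vocals Tracking and Full Take overlap.
Dress Warm-up starts before Vocals Tracking ends → Vocals Tracking and Dress Warm-up overlap.
Dress Warm-up starts before Full Take ends → Full Take and Dress Warm-up overlap.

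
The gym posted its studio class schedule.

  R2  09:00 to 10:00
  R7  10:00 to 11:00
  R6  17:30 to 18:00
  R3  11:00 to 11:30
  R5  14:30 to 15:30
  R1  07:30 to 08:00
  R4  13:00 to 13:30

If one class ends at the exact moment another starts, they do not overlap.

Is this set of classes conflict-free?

Sorted by start: R1, R2, R7, R3, R4, R5, R6.
R2 starts after R1 ends; R1 is clear from here.
R7 starts exactly when R2 ends (back-to-back, no overlap); R2 is clear from here.
R3 starts exactly when R7 ends (back-to-back, no overlap); R7 is clear from here.
R4 starts after R3 ends; R3 is clear from here.
R5 starts after R4 ends; R4 is clear from here.
R6 starts after R5 ends.
Every pair is clear; the schedule has no overlaps.

Yes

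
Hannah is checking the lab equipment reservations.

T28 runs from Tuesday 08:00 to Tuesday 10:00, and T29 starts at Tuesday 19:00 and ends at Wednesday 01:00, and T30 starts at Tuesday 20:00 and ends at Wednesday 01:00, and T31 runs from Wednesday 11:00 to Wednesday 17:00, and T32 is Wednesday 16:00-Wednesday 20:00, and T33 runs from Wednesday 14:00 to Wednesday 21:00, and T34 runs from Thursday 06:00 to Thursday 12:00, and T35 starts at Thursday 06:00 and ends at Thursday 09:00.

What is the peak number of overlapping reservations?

Walk through starts and ends in time order (an end at T is processed before a start at T):
Tuesday 08:00 start T28 → 1
Tuesday 10:00 end T28 → 0
Tuesday 19:00 start T29 → 1
Tuesday 20:00 start T30 → 2
Wednesday 01:00 end T29 → 1
Wednesday 01:00 end T30 → 0
Wednesday 11:00 start T31 → 1
Wednesday 14:00 start T33 → 2
Wednesday 16:00 start T32 → 3
Wednesday 17:00 end T31 → 2
Wednesday 20:00 end T32 → 1
Wednesday 21:00 end T33 → 0
Thursday 06:00 start T34 → 1
Thursday 06:00 start T35 → 2
Thursday 09:00 end T35 → 1
Thursday 12:00 end T34 → 0
Peak is 3, at Wednesday 16:00 (T31, T32, T33).

3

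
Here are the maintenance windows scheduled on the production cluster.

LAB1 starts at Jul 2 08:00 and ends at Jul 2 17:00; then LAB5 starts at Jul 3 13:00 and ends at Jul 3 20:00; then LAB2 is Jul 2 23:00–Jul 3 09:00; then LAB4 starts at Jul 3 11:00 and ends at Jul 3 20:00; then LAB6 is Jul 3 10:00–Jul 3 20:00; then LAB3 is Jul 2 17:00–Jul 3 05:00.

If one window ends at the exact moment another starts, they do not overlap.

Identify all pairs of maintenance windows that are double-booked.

LAB2 & LAB3, LAB4 & LAB5, LAB4 & LAB6, LAB5 & LAB6

Check each pair: they overlap iff neither finishes before the other starts.
Sorted by start: LAB1, LAB3, LAB2, LAB6, LAB4, LAB5.
LAB3 starts exactly when LAB1 ends (back-to-back, no overlap) — done with LAB1.
LAB2 starts before LAB3 ends → LAB3 and LAB2 overlap.
LAB6 starts after LAB3 ends — done with LAB3.
LAB6 starts after LAB2 ends — done with LAB2.
LAB4 starts before LAB6 ends → LAB6 and LAB4 overlap.
LAB5 starts before LAB6 ends → LAB6 and LAB5 overlap.
LAB5 starts before LAB4 ends → LAB4 and LAB5 overlap.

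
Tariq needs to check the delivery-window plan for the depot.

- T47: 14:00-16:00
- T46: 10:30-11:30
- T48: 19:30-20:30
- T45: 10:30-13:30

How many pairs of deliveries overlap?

Sorted by start: T45, T46, T47, T48.
T46 starts before T45 ends → T45 and T46 overlap.
T47 starts after T45 ends; T45 is clear from here.
T47 starts after T46 ends; T46 is clear from here.
T48 starts after T47 ends.
Overlapping pairs: T45 & T46 — 1 in total.

1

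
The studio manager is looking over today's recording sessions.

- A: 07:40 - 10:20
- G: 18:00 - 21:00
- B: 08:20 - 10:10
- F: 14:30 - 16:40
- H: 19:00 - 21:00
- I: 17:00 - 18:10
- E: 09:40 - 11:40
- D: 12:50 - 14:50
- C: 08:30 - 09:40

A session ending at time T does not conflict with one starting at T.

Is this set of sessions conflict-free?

No

Sorted by start: A, B, C, E, D, F, I, G, H.
B starts before A ends → A and B overlap.
That's a conflict, so the schedule is not conflict-free.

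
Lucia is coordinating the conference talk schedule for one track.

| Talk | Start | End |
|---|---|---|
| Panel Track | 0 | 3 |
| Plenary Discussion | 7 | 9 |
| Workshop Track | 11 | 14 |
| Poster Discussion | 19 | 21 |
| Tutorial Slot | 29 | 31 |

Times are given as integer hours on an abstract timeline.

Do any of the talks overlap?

Sorted by start: Panel Track, Plenary Discussion, Workshop Track, Poster Discussion, Tutorial Slot.
Plenary Discussion starts after Panel Track ends, so Panel Track has no further overlaps.
Workshop Track starts after Plenary Discussion ends, so Plenary Discussion has no further overlaps.
Poster Discussion starts after Workshop Track ends, so Workshop Track has no further overlaps.
Tutorial Slot starts after Poster Discussion ends.
Every pair is clear; the schedule has no overlaps.

No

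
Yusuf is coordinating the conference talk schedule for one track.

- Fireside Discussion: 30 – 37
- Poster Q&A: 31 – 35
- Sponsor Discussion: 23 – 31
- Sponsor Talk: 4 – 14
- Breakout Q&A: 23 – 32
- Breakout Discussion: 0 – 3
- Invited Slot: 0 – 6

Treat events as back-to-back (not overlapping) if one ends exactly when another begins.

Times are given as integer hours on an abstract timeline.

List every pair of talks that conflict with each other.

Breakout Discussion & Invited Slot, Breakout Q&A & Fireside Discussion, Breakout Q&A & Poster Q&A, Breakout Q&A & Sponsor Discussion, Fireside Discussion & Poster Q&A, Fireside Discussion & Sponsor Discussion, Invited Slot & Sponsor Talk

Sorted by start: Invited Slot, Breakout Discussion, Sponsor Talk, Breakout Q&A, Sponsor Discussion, Fireside Discussion, Poster Q&A.
Breakout Discussion starts before Invited Slot ends → Invited Slot and Breakout Discussion overlap.
Sponsor Talk starts before Invited Slot ends → Invited Slot and Sponsor Talk overlap.
Breakout Q&A starts after Invited Slot ends — done with Invited Slot.
Sponsor Talk starts after Breakout Discussion ends — done with Breakout Discussion.
Breakout Q&A starts after Sponsor Talk ends — done with Sponsor Talk.
Sponsor Discussion starts before Breakout Q&A ends → Breakout Q&A and Sponsor Discussion overlap.
Fireside Discussion starts before Breakout Q&A ends → Breakout Q&A and Fireside Discussion overlap.
Poster Q&A starts before Breakout Q&A ends → Breakout Q&A and Poster Q&A overlap.
Fireside Discussion starts before Sponsor Discussion ends → Sponsor Discussion and Fireside Discussion overlap.
Poster Q&A starts exactly when Sponsor Discussion ends (back-to-back, no overlap).
Poster Q&A starts before Fireside Discussion ends → Fireside Discussion and Poster Q&A overlap.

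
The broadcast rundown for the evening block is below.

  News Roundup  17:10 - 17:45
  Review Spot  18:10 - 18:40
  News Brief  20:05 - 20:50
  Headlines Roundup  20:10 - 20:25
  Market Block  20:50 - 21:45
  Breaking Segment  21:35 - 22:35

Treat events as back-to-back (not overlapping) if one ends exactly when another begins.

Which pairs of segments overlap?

Sorted by start: News Roundup, Review Spot, News Brief, Headlines Roundup, Market Block, Breaking Segment.
Review Spot starts after News Roundup ends, so News Roundup has no further overlaps.
News Brief starts after Review Spot ends, so Review Spot has no further overlaps.
Headlines Roundup starts before News Brief ends → News Brief and Headlines Roundup overlap.
Market Block starts exactly when News Brief ends (back-to-back, no overlap), so News Brief has no further overlaps.
Market Block starts after Headlines Roundup ends, so Headlines Roundup has no further overlaps.
Breaking Segment starts before Market Block ends → Market Block and Breaking Segment overlap.

Breaking Segment & Market Block, Headlines Roundup & News Brief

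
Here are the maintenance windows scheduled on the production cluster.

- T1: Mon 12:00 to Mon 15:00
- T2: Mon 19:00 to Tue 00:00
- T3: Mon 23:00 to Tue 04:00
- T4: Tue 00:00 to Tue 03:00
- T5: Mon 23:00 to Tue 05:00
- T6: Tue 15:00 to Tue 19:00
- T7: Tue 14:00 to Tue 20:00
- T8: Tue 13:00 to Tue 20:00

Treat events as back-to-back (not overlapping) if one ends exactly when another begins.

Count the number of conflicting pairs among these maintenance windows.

Two intervals overlap when each starts before the other ends.
Sorted by start: T1, T2, T3, T5, T4, T8, T7, T6.
T2 starts after T1 ends, so nothing later overlaps T1 either.
T3 starts before T2 ends → T2 and T3 overlap.
T5 starts before T2 ends → T2 and T5 overlap.
T4 starts exactly when T2 ends (back-to-back, no overlap), so nothing later overlaps T2 either.
T5 starts before T3 ends → T3 and T5 overlap.
T4 starts before T3 ends → T3 and T4 overlap.
T8 starts after T3 ends, so nothing later overlaps T3 either.
T4 starts before T5 ends → T5 and T4 overlap.
T8 starts after T5 ends, so nothing later overlaps T5 either.
T8 starts after T4 ends, so nothing later overlaps T4 either.
T7 starts before T8 ends → T8 and T7 overlap.
T6 starts before T8 ends → T8 and T6 overlap.
T6 starts before T7 ends → T7 and T6 overlap.
Overlapping pairs: T2 & T3, T2 & T5, T3 & T4, T3 & T5, T4 & T5, T6 & T7, T6 & T8, T7 & T8 — 8 in total.

8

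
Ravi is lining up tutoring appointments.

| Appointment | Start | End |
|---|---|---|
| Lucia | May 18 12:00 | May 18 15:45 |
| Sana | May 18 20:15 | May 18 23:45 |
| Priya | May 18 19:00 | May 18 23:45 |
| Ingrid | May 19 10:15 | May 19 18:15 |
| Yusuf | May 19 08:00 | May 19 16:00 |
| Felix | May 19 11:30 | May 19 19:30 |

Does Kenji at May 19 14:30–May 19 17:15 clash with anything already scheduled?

Lucia: ends May 18 15:45 at or before Kenji starts May 19 14:30 → clear.
Priya: ends May 18 23:45 at or before Kenji starts May 19 14:30 → clear.
Sana: ends May 18 23:45 at or before Kenji starts May 19 14:30 → clear.
Yusuf: starts May 19 08:00 before Kenji ends May 19 17:15, and ends May 19 16:00 after Kenji starts May 19 14:30 → overlap.
Ingrid: starts May 19 10:15 before Kenji ends May 19 17:15, and ends May 19 18:15 after Kenji starts May 19 14:30 → overlap.
Felix: starts May 19 11:30 before Kenji ends May 19 17:15, and ends May 19 19:30 after Kenji starts May 19 14:30 → overlap.
Kenji overlaps Yusuf, Ingrid, Felix.

Yes — it overlaps Felix, Ingrid, Yusuf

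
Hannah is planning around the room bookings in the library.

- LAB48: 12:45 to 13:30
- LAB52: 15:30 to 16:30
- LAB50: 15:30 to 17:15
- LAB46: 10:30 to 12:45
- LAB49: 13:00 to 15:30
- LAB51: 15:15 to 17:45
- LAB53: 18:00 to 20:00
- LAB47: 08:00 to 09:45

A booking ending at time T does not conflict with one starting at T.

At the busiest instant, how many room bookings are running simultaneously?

Sort all start/end points and keep a running count:
08:00 start LAB47 → 1
09:45 end LAB47 → 0
10:30 start LAB46 → 1
12:45 end LAB46 → 0
12:45 start LAB48 → 1
13:00 start LAB49 → 2
13:30 end LAB48 → 1
15:15 start LAB51 → 2
15:30 end LAB49 → 1
15:30 start LAB50 → 2
15:30 start LAB52 → 3
16:30 end LAB52 → 2
17:15 end LAB50 → 1
17:45 end LAB51 → 0
18:00 start LAB53 → 1
20:00 end LAB53 → 0
Peak is 3, at 15:30 (LAB50, LAB51, LAB52).

3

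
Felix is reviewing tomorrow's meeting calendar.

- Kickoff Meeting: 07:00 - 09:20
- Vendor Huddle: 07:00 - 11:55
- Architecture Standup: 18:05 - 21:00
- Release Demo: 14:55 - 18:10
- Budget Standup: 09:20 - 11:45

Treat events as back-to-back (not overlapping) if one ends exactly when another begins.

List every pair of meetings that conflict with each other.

Architecture Standup & Release Demo, Budget Standup & Vendor Huddle, Kickoff Meeting & Vendor Huddle

Sorted by start: Vendor Huddle, Kickoff Meeting, Budget Standup, Release Demo, Architecture Standup.
Kickoff Meeting starts before Vendor Huddle ends → Vendor Huddle and Kickoff Meeting overlap.
Budget Standup starts before Vendor Huddle ends → Vendor Huddle and Budget Standup overlap.
Release Demo starts after Vendor Huddle ends, so nothing later overlaps Vendor Huddle either.
Budget Standup starts exactly when Kickoff Meeting ends (back-to-back, no overlap), so nothing later overlaps Kickoff Meeting either.
Release Demo starts after Budget Standup ends, so nothing later overlaps Budget Standup either.
Architecture Standup starts before Release Demo ends → Release Demo and Architecture Standup overlap.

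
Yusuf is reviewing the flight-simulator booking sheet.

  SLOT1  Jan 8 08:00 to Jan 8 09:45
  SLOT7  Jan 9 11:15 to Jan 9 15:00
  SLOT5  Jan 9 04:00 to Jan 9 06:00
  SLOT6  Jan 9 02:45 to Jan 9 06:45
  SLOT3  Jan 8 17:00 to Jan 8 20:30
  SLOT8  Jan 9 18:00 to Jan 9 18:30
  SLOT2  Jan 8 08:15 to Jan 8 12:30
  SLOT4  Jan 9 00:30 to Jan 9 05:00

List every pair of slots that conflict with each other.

SLOT1 & SLOT2, SLOT4 & SLOT5, SLOT4 & SLOT6, SLOT5 & SLOT6

Check each pair: they overlap iff neither finishes before the other starts.
Sorted by start: SLOT1, SLOT2, SLOT3, SLOT4, SLOT6, SLOT5, SLOT7, SLOT8.
SLOT2 starts before SLOT1 ends → SLOT1 and SLOT2 overlap.
SLOT3 starts after SLOT1 ends; SLOT1 is clear from here.
SLOT3 starts after SLOT2 ends; SLOT2 is clear from here.
SLOT4 starts after SLOT3 ends; SLOT3 is clear from here.
SLOT6 starts before SLOT4 ends → SLOT4 and SLOT6 overlap.
SLOT5 starts before SLOT4 ends → SLOT4 and SLOT5 overlap.
SLOT7 starts after SLOT4 ends; SLOT4 is clear from here.
SLOT5 starts before SLOT6 ends → SLOT6 and SLOT5 overlap.
SLOT7 starts after SLOT6 ends; SLOT6 is clear from here.
SLOT7 starts after SLOT5 ends; SLOT5 is clear from here.
SLOT8 starts after SLOT7 ends.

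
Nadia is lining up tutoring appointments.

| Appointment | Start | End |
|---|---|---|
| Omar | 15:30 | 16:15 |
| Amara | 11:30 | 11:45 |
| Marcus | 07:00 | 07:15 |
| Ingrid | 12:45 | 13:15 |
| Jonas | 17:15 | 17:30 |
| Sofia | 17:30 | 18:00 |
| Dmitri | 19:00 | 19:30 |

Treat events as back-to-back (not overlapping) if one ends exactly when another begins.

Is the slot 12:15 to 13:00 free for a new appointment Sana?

Marcus: ends 07:15 at or before Sana starts 12:15 → clear.
Amara: ends 11:45 at or before Sana starts 12:15 → clear.
Ingrid: starts 12:45 before Sana ends 13:00, and ends 13:15 after Sana starts 12:15 → overlap.
Omar: starts 15:30 at or after Sana ends 13:00 → clear.
Jonas: starts 17:15 at or after Sana ends 13:00 → clear.
Sofia: starts 17:30 at or after Sana ends 13:00 → clear.
Dmitri: starts 19:00 at or after Sana ends 13:00 → clear.
Sana overlaps Ingrid.

No — it overlaps Ingrid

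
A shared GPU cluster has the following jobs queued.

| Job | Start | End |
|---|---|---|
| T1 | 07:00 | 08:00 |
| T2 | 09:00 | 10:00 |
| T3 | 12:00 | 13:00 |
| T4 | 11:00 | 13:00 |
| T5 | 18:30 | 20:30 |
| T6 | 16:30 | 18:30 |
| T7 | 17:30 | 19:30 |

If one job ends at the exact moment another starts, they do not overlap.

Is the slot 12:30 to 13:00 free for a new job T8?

No — it overlaps T3, T4

T1: ends 08:00 at or before T8 starts 12:30 → clear.
T2: ends 10:00 at or before T8 starts 12:30 → clear.
T4: starts 11:00 before T8 ends 13:00, and ends 13:00 after T8 starts 12:30 → overlap.
T3: starts 12:00 before T8 ends 13:00, and ends 13:00 after T8 starts 12:30 → overlap.
T6: starts 16:30 at or after T8 ends 13:00 → clear.
T7: starts 17:30 at or after T8 ends 13:00 → clear.
T5: starts 18:30 at or after T8 ends 13:00 → clear.
T8 overlaps T3, T4.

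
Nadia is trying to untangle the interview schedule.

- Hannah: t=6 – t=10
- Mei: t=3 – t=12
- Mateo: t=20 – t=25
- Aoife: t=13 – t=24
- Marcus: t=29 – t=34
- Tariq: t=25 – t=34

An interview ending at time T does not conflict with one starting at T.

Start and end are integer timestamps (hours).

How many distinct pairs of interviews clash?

3

Sorted by start: Mei, Hannah, Aoife, Mateo, Tariq, Marcus.
Hannah starts before Mei ends → Mei and Hannah overlap.
Aoife starts after Mei ends — done with Mei.
Aoife starts after Hannah ends — done with Hannah.
Mateo starts before Aoife ends → Aoife and Mateo overlap.
Tariq starts after Aoife ends — done with Aoife.
Tariq starts exactly when Mateo ends (back-to-back, no overlap) — done with Mateo.
Marcus starts before Tariq ends → Tariq and Marcus overlap.
Overlapping pairs: Aoife & Mateo, Hannah & Mei, Marcus & Tariq — 3 in total.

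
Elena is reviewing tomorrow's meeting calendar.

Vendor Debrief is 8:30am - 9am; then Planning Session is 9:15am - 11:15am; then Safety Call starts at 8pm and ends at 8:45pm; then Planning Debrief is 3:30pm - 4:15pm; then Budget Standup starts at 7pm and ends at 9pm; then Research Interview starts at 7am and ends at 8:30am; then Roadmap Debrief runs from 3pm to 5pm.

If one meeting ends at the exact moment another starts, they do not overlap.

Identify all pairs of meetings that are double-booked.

Budget Standup & Safety Call, Planning Debrief & Roadmap Debrief

Two intervals overlap when each starts before the other ends.
Sorted by start: Research Interview, Vendor Debrief, Planning Session, Roadmap Debrief, Planning Debrief, Budget Standup, Safety Call.
Vendor Debrief starts exactly when Research Interview ends (back-to-back, no overlap); Research Interview is clear from here.
Planning Session starts after Vendor Debrief ends; Vendor Debrief is clear from here.
Roadmap Debrief starts after Planning Session ends; Planning Session is clear from here.
Planning Debrief starts before Roadmap Debrief ends → Roadmap Debrief and Planning Debrief overlap.
Budget Standup starts after Roadmap Debrief ends; Roadmap Debrief is clear from here.
Budget Standup starts after Planning Debrief ends; Planning Debrief is clear from here.
Safety Call starts before Budget Standup ends → Budget Standup and Safety Call overlap.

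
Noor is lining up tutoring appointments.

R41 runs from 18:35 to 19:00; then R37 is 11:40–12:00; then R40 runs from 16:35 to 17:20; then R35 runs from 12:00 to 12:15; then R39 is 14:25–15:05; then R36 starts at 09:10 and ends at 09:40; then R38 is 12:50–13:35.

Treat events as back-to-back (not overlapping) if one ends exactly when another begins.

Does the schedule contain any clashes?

Check each pair: they overlap iff neither finishes before the other starts.
Sorted by start: R36, R37, R35, R38, R39, R40, R41.
R37 starts after R36 ends; R36 is clear from here.
R35 starts exactly when R37 ends (back-to-back, no overlap); R37 is clear from here.
R38 starts after R35 ends; R35 is clear from here.
R39 starts after R38 ends; R38 is clear from here.
R40 starts after R39 ends; R39 is clear from here.
R41 starts after R40 ends.
Every pair is clear; the schedule has no overlaps.

No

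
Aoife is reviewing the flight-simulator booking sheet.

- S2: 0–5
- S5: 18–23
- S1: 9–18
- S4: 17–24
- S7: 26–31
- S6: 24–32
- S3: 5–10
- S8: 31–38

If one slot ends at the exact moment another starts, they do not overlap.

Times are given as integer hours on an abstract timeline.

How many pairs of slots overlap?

Sorted by start: S2, S3, S1, S4, S5, S6, S7, S8.
S3 starts exactly when S2 ends (back-to-back, no overlap); S2 is clear from here.
S1 starts before S3 ends → S3 and S1 overlap.
S4 starts after S3 ends; S3 is clear from here.
S4 starts before S1 ends → S1 and S4 overlap.
S5 starts exactly when S1 ends (back-to-back, no overlap); S1 is clear from here.
S5 starts before S4 ends → S4 and S5 overlap.
S6 starts exactly when S4 ends (back-to-back, no overlap); S4 is clear from here.
S6 starts after S5 ends; S5 is clear from here.
S7 starts before S6 ends → S6 and S7 overlap.
S8 starts before S6 ends → S6 and S8 overlap.
S8 starts exactly when S7 ends (back-to-back, no overlap).
Overlapping pairs: S1 & S3, S1 & S4, S4 & S5, S6 & S7, S6 & S8 — 5 in total.

5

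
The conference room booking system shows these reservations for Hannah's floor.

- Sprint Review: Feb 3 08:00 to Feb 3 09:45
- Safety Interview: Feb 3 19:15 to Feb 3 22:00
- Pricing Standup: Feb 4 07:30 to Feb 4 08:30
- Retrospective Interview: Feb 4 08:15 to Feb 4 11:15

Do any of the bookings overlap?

Yes

Sorted by start: Sprint Review, Safety Interview, Pricing Standup, Retrospective Interview.
Safety Interview starts after Sprint Review ends, so Sprint Review has no further overlaps.
Pricing Standup starts after Safety Interview ends, so Safety Interview has no further overlaps.
Retrospective Interview starts before Pricing Standup ends → Pricing Standup and Retrospective Interview overlap.
That's a conflict, so the schedule is not conflict-free.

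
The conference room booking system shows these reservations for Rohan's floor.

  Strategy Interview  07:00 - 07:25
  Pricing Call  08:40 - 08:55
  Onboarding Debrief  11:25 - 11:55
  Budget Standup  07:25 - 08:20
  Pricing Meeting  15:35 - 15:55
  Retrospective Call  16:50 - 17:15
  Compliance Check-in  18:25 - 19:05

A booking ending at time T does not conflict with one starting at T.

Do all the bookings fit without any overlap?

Sorted by start: Strategy Interview, Budget Standup, Pricing Call, Onboarding Debrief, Pricing Meeting, Retrospective Call, Compliance Check-in.
Budget Standup starts exactly when Strategy Interview ends (back-to-back, no overlap); Strategy Interview is clear from here.
Pricing Call starts after Budget Standup ends; Budget Standup is clear from here.
Onboarding Debrief starts after Pricing Call ends; Pricing Call is clear from here.
Pricing Meeting starts after Onboarding Debrief ends; Onboarding Debrief is clear from here.
Retrospective Call starts after Pricing Meeting ends; Pricing Meeting is clear from here.
Compliance Check-in starts after Retrospective Call ends.
Every pair is clear; the schedule has no overlaps.

Yes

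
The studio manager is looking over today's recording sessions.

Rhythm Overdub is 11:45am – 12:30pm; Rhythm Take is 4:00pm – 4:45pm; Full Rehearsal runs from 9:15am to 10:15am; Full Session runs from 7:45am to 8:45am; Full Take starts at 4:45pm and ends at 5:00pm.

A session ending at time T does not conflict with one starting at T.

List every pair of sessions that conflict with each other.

Sorted by start: Full Session, Full Rehearsal, Rhythm Overdub, Rhythm Take, Full Take.
Full Rehearsal starts after Full Session ends, so Full Session has no further overlaps.
Rhythm Overdub starts after Full Rehearsal ends, so Full Rehearsal has no further overlaps.
Rhythm Take starts after Rhythm Overdub ends, so Rhythm Overdub has no further overlaps.
Full Take starts exactly when Rhythm Take ends (back-to-back, no overlap).

no overlapping pairs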